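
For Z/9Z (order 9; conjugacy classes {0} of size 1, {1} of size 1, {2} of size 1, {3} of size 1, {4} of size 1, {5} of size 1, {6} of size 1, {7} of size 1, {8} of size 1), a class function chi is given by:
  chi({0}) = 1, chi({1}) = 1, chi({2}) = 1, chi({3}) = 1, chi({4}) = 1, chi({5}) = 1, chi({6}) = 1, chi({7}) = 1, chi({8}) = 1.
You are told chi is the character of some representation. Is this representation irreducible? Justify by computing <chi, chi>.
Irreducible: <chi, chi> = 1.

Reasoning: <chi, chi> = (1/|G|) sum_C |C| * |chi(C)|^2 = (1/9)[1*|1|^2 + 1*|1|^2 + 1*|1|^2 + 1*|1|^2 + 1*|1|^2 + 1*|1|^2 + 1*|1|^2 + 1*|1|^2 + 1*|1|^2]
  = (1/9)[(1) + (1) + (1) + (1) + (1) + (1) + (1) + (1) + (1)] = 9/9 = 1.
(Exp terms are combined using exp(i*s)*conj(exp(i*t)) = exp(i*(s-t)), and sums of them are collapsed using the identity that for every m > 1 the m distinct m-th roots of unity sum to 0, e.g. 1 + exp(2*I*pi/3) + exp(-2*I*pi/3) = 0.)
A character is irreducible iff <chi, chi> = 1, so this representation is irreducible.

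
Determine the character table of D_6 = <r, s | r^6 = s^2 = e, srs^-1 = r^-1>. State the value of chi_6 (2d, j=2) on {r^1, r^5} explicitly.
Conjugacy classes: {e} of size 1, {r^3} of size 1, {r^1, r^5} of size 2, {r^2, r^4} of size 2, {s, sr^2, ...} of size 3, {sr, sr^3, ...} of size 3.
Character table:
  irrep \ class              {e} (size 1)  {r^3} (size 1)  {r^1, r^5} (size 2)  {r^2, r^4} (size 2)  {s, sr^2, ...} (size 3)  {sr, sr^3, ...} (size 3)
  chi_1 (triv)               1             1               1                    1                    1                        1                       
  chi_2 (sign: r->1, s->-1)  1             1               1                    1                    -1                       -1                      
  chi_3 (r->-1, s->1)        1             -1              -1                   1                    1                        -1                      
  chi_4 (r->-1, s->-1)       1             -1              -1                   1                    -1                       1                       
  chi_5 (2d, j=1)            2             -2              1                    -1                   0                        0                       
  chi_6 (2d, j=2)            2             2               -1                   -1                   0                        0                       

Spot check: chi_6 (2d, j=2) on {r^1, r^5} = -1.

Reasoning: D_6 has order 2*6 = 12 with 6 conjugacy classes, hence 6 irreducibles. Sum of squared dims 1 + 1 + 1 + 1 + 4 + 4 = 12 = |G|. Linear characters come from the abelianisation; the 2-dimensional irreps have character r^k -> 2*cos(2*pi*j*k/6), reflections -> 0.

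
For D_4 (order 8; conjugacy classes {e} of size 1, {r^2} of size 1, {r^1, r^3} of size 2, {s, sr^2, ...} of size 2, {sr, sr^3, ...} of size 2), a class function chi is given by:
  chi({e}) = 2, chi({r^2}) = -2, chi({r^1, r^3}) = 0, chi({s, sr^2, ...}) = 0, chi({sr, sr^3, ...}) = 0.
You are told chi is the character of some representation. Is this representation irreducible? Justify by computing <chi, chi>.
Irreducible: <chi, chi> = 1.

Reasoning: <chi, chi> = (1/|G|) sum_C |C| * |chi(C)|^2 = (1/8)[1*|2|^2 + 1*|-2|^2 + 2*|0|^2 + 2*|0|^2 + 2*|0|^2]
  = (1/8)[(4) + (4) + (0) + (0) + (0)] = 8/8 = 1.
A character is irreducible iff <chi, chi> = 1, so this representation is irreducible.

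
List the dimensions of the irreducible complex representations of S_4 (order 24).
Dimensions: 1, 1, 2, 3, 3

Justification: There are 5 irreducibles (= number of conjugacy classes). Their dimensions d_i satisfy sum d_i^2 = |G| = 24: 1 + 1 + 4 + 9 + 9 = 24.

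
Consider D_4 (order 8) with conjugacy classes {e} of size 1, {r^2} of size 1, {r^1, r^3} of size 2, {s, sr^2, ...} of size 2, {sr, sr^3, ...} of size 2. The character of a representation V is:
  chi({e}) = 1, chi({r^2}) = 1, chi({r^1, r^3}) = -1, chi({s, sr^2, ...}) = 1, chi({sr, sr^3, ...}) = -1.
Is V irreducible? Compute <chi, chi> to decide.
Irreducible: <chi, chi> = 1.

Details: <chi, chi> = (1/|G|) sum_C |C| * |chi(C)|^2 = (1/8)[1*|1|^2 + 1*|1|^2 + 2*|-1|^2 + 2*|1|^2 + 2*|-1|^2]
  = (1/8)[(1) + (1) + (2) + (2) + (2)] = 8/8 = 1.
A character is irreducible iff <chi, chi> = 1, so this representation is irreducible.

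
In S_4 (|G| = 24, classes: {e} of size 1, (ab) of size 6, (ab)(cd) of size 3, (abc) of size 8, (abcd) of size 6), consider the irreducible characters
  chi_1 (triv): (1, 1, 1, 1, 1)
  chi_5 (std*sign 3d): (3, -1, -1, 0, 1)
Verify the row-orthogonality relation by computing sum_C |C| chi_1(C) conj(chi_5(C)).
Sum = 0; so <chi_1, chi_5> = 0 (distinct irreducibles are orthogonal).

Justification: Compute term by term over conjugacy classes (|C| * chi_1(C) * conj(chi_5(C))):
  1*(1)*conj(3) + 6*(1)*conj(-1) + 3*(1)*conj(-1) + 8*(1)*conj(0) + 6*(1)*conj(1)
  = (3) + (-6) + (-3) + (0) + (6)
  = 0.
Dividing by |G| = 24 gives 0/24 = 0, matching the row-orthogonality relation <chi_1, chi_5> = [chi_1 = chi_5].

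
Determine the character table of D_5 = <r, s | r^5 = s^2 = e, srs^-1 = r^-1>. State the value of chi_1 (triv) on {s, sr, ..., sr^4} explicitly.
Conjugacy classes: {e} of size 1, {r^1, r^4} of size 2, {r^2, r^3} of size 2, {s, sr, ..., sr^4} of size 5.
Character table:
  irrep \ class              {e} (size 1)  {r^1, r^4} (size 2)  {r^2, r^3} (size 2)  {s, sr, ..., sr^4} (size 5)
  chi_1 (triv)               1             1                    1                    1                          
  chi_2 (sign: r->1, s->-1)  1             1                    1                    -1                         
  chi_3 (2d, j=1)            2             -1/2 + sqrt(5)/2     -sqrt(5)/2 - 1/2     0                          
  chi_4 (2d, j=2)            2             -sqrt(5)/2 - 1/2     -1/2 + sqrt(5)/2     0                          

Spot check: chi_1 (triv) on {s, sr, ..., sr^4} = 1.

Explanation: D_5 has order 2*5 = 10 with 4 conjugacy classes, hence 4 irreducibles. Sum of squared dims 1 + 1 + 4 + 4 = 10 = |G|. Linear characters come from the abelianisation; the 2-dimensional irreps have character r^k -> 2*cos(2*pi*j*k/5), reflections -> 0.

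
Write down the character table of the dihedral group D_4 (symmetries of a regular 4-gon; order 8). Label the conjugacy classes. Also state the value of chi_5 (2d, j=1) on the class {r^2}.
Conjugacy classes: {e} of size 1, {r^2} of size 1, {r^1, r^3} of size 2, {s, sr^2, ...} of size 2, {sr, sr^3, ...} of size 2.
Character table:
  irrep \ class              {e} (size 1)  {r^2} (size 1)  {r^1, r^3} (size 2)  {s, sr^2, ...} (size 2)  {sr, sr^3, ...} (size 2)
  chi_1 (triv)               1             1               1                    1                        1                       
  chi_2 (sign: r->1, s->-1)  1             1               1                    -1                       -1                      
  chi_3 (r->-1, s->1)        1             1               -1                   1                        -1                      
  chi_4 (r->-1, s->-1)       1             1               -1                   -1                       1                       
  chi_5 (2d, j=1)            2             -2              0                    0                        0                       

Spot check: chi_5 (2d, j=1) on {r^2} = -2.

Details: D_4 has order 2*4 = 8 with 5 conjugacy classes, hence 5 irreducibles. Sum of squared dims 1 + 1 + 1 + 1 + 4 = 8 = |G|. Linear characters come from the abelianisation; the 2-dimensional irreps have character r^k -> 2*cos(2*pi*j*k/4), reflections -> 0.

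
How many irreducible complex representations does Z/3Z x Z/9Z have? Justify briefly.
27

Working: The number of irreducible complex representations of a finite group equals its number of conjugacy classes. Z/3Z x Z/9Z is abelian of order 27, so every element is its own conjugacy class: 27 classes, so Z/3Z x Z/9Z (order 27) has exactly 27 irreducible complex representations.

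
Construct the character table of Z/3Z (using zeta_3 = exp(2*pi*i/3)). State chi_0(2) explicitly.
Character table of Z/3Z (irreps indexed chi_0,...,chi_2 with chi_k(m) = zeta_3^(k*m), zeta_3 = exp(2*pi*i/3)):
  irrep \ class  {0} (size 1)  {1} (size 1)    {2} (size 1)  
  chi_0          1             1               1             
  chi_1          1             exp(2*I*pi/3)   exp(-2*I*pi/3)
  chi_2          1             exp(-2*I*pi/3)  exp(2*I*pi/3) 

Spot check: chi_0(2) = zeta_3^(0*2) = zeta_3^0 = 1.

Z/3Z is abelian, so all 3 irreducible complex representations are 1-dimensional. They are given by chi_k(m) = zeta_3^(k*m) for k = 0,...,2. Row orthogonality: sum_m chi_k(m) conj(chi_l(m)) = 3 * [k = l].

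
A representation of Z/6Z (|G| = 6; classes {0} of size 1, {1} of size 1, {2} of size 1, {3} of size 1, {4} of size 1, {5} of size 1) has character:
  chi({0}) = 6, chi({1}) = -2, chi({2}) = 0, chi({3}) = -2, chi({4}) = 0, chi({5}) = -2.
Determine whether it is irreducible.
Not irreducible (reducible): <chi, chi> = 8 > 1.

Details: <chi, chi> = (1/|G|) sum_C |C| * |chi(C)|^2 = (1/6)[1*|6|^2 + 1*|-2|^2 + 1*|0|^2 + 1*|-2|^2 + 1*|0|^2 + 1*|-2|^2]
  = (1/6)[(36) + (4) + (0) + (4) + (0) + (4)] = 48/6 = 8.
(Exp terms are combined using exp(i*s)*conj(exp(i*t)) = exp(i*(s-t)), and sums of them are collapsed using the identity that for every m > 1 the m distinct m-th roots of unity sum to 0, e.g. 1 + exp(2*I*pi/3) + exp(-2*I*pi/3) = 0.)
A character is irreducible iff <chi, chi> = 1, so this representation is reducible.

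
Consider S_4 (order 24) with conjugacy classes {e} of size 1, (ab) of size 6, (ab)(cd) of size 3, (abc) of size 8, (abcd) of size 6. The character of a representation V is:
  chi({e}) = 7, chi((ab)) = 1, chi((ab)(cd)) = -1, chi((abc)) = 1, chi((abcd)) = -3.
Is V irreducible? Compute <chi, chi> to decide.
Not irreducible (reducible): <chi, chi> = 5 > 1.

Working: <chi, chi> = (1/|G|) sum_C |C| * |chi(C)|^2 = (1/24)[1*|7|^2 + 6*|1|^2 + 3*|-1|^2 + 8*|1|^2 + 6*|-3|^2]
  = (1/24)[(49) + (6) + (3) + (8) + (54)] = 120/24 = 5.
A character is irreducible iff <chi, chi> = 1, so this representation is reducible.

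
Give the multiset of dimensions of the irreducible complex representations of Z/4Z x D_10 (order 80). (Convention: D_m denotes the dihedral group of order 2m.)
Dimensions: 1, 1, 1, 1, 1, 1, 1, 1, 1, 1, 1, 1, 1, 1, 1, 1, 2, 2, 2, 2, 2, 2, 2, 2, 2, 2, 2, 2, 2, 2, 2, 2

Derivation: There are 32 irreducibles (= number of conjugacy classes). Their dimensions d_i satisfy sum d_i^2 = |G| = 80: 1 + 1 + 1 + 1 + 1 + 1 + 1 + 1 + 1 + 1 + 1 + 1 + 1 + 1 + 1 + 1 + 4 + 4 + 4 + 4 + 4 + 4 + 4 + 4 + 4 + 4 + 4 + 4 + 4 + 4 + 4 + 4 = 80. (For the product with Z/4Z: each of the 4 1-dim characters of Z/4Z tensors with each irrep of D_10, giving 4 copies of each D_10-dimension.)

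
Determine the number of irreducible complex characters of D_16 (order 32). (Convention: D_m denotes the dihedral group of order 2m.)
11

Solution. The number of irreducible complex representations of a finite group equals its number of conjugacy classes. D_16 has 11 conjugacy classes (n/2 + 3 for n even), so D_16 (order 32) has exactly 11 irreducible complex representations.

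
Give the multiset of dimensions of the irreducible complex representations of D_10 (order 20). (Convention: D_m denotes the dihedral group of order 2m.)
Dimensions: 1, 1, 1, 1, 2, 2, 2, 2

Reasoning: There are 8 irreducibles (= number of conjugacy classes). Their dimensions d_i satisfy sum d_i^2 = |G| = 20: 1 + 1 + 1 + 1 + 4 + 4 + 4 + 4 = 20.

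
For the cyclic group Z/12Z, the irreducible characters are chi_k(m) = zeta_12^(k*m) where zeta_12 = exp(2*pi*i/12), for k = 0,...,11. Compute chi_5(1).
chi_5(1) = zeta_12^5 = exp(5*I*pi/6)

Details: chi_5(1) = zeta_12^(5*1) = zeta_12^5. Since zeta_12^12 = 1, this equals zeta_12^5 = exp(2*pi*i*5/12) = exp(5*I*pi/6).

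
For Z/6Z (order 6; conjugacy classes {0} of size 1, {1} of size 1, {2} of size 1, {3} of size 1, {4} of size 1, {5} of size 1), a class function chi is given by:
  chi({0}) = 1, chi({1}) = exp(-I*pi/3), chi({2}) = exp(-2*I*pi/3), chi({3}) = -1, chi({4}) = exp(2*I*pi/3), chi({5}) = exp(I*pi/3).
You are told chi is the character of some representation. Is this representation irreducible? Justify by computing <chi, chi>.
Irreducible: <chi, chi> = 1.

Details: <chi, chi> = (1/|G|) sum_C |C| * |chi(C)|^2 = (1/6)[1*|1|^2 + 1*|exp(-I*pi/3)|^2 + 1*|exp(-2*I*pi/3)|^2 + 1*|-1|^2 + 1*|exp(2*I*pi/3)|^2 + 1*|exp(I*pi/3)|^2]
  = (1/6)[(1) + (1) + (1) + (1) + (1) + (1)] = 6/6 = 1.
(Exp terms are combined using exp(i*s)*conj(exp(i*t)) = exp(i*(s-t)), and sums of them are collapsed using the identity that for every m > 1 the m distinct m-th roots of unity sum to 0, e.g. 1 + exp(2*I*pi/3) + exp(-2*I*pi/3) = 0.)
A character is irreducible iff <chi, chi> = 1, so this representation is irreducible.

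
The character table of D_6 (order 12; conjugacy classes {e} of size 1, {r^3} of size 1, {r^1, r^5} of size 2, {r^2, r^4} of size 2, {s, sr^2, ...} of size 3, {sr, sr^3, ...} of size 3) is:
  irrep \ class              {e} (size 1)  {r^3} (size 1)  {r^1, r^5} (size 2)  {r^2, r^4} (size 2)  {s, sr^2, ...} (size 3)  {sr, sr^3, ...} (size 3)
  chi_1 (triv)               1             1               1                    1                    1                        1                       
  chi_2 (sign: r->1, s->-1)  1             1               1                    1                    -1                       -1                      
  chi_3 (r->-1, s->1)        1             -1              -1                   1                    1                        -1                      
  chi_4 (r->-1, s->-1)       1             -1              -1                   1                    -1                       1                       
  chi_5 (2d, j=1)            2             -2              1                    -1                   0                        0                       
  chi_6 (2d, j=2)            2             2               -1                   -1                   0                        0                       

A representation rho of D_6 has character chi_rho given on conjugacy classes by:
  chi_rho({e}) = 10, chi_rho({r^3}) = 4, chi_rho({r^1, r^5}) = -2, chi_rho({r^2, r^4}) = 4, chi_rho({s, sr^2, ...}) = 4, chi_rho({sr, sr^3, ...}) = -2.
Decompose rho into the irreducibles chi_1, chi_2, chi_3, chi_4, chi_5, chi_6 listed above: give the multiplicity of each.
Multiplicities: chi_1: 2, chi_2: 1, chi_3: 3, chi_4: 0, chi_5: 0, chi_6: 2.

Details: Use <chi_rho, chi> = (1/|G|) sum_C |C| * chi_rho(C) * conj(chi(C)) with |G| = 12 for each irreducible chi in the table:
  <chi_rho, chi_1> = (1/12)[1*(10)*conj(1) + 1*(4)*conj(1) + 2*(-2)*conj(1) + 2*(4)*conj(1) + 3*(4)*conj(1) + 3*(-2)*conj(1)]
      = (1/12)[(10) + (4) + (-4) + (8) + (12) + (-6)] = 24/12 = 2
  <chi_rho, chi_2> = (1/12)[1*(10)*conj(1) + 1*(4)*conj(1) + 2*(-2)*conj(1) + 2*(4)*conj(1) + 3*(4)*conj(-1) + 3*(-2)*conj(-1)]
      = (1/12)[(10) + (4) + (-4) + (8) + (-12) + (6)] = 12/12 = 1
  <chi_rho, chi_3> = (1/12)[1*(10)*conj(1) + 1*(4)*conj(-1) + 2*(-2)*conj(-1) + 2*(4)*conj(1) + 3*(4)*conj(1) + 3*(-2)*conj(-1)]
      = (1/12)[(10) + (-4) + (4) + (8) + (12) + (6)] = 36/12 = 3
  <chi_rho, chi_4> = (1/12)[1*(10)*conj(1) + 1*(4)*conj(-1) + 2*(-2)*conj(-1) + 2*(4)*conj(1) + 3*(4)*conj(-1) + 3*(-2)*conj(1)]
      = (1/12)[(10) + (-4) + (4) + (8) + (-12) + (-6)] = 0/12 = 0
  <chi_rho, chi_5> = (1/12)[1*(10)*conj(2) + 1*(4)*conj(-2) + 2*(-2)*conj(1) + 2*(4)*conj(-1) + 3*(4)*conj(0) + 3*(-2)*conj(0)]
      = (1/12)[(20) + (-8) + (-4) + (-8) + (0) + (0)] = 0/12 = 0
  <chi_rho, chi_6> = (1/12)[1*(10)*conj(2) + 1*(4)*conj(2) + 2*(-2)*conj(-1) + 2*(4)*conj(-1) + 3*(4)*conj(0) + 3*(-2)*conj(0)]
      = (1/12)[(20) + (8) + (4) + (-8) + (0) + (0)] = 24/12 = 2
Dimension check: dim(rho) = sum (mult * dim) = 2*1 + 1*1 + 3*1 + 0*1 + 0*2 + 2*2 = 10 = chi_rho(e) = 10.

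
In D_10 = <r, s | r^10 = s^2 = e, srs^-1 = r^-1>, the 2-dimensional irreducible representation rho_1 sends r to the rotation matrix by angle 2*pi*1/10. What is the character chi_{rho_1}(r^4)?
chi_{rho_1}(r^4) = 2*cos(2*pi*1*4/10) = -sqrt(5)/2 - 1/2

Justification: rho_1(r^4) is rotation by angle 2*pi*1*4/10, whose trace is 2*cos(2*pi*1*4/10) = -sqrt(5)/2 - 1/2.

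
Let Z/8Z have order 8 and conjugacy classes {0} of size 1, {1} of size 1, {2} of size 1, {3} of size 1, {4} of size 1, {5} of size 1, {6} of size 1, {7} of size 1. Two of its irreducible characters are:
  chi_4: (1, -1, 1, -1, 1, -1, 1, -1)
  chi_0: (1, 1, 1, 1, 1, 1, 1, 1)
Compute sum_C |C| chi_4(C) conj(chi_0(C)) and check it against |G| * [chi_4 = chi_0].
Sum = 0; so <chi_4, chi_0> = 0 (distinct irreducibles are orthogonal).

Working: Compute term by term over conjugacy classes (|C| * chi_4(C) * conj(chi_0(C))):
  1*(1)*conj(1) + 1*(-1)*conj(1) + 1*(1)*conj(1) + 1*(-1)*conj(1) + 1*(1)*conj(1) + 1*(-1)*conj(1) + 1*(1)*conj(1) + 1*(-1)*conj(1)
  = (1) + (-1) + (1) + (-1) + (1) + (-1) + (1) + (-1)
  = 0.
(Exp terms are combined using exp(i*s)*conj(exp(i*t)) = exp(i*(s-t)), and sums of them are collapsed using the identity that for every m > 1 the m distinct m-th roots of unity sum to 0, e.g. 1 + exp(2*I*pi/3) + exp(-2*I*pi/3) = 0.)
Dividing by |G| = 8 gives 0/8 = 0, matching the row-orthogonality relation <chi_4, chi_0> = [chi_4 = chi_0].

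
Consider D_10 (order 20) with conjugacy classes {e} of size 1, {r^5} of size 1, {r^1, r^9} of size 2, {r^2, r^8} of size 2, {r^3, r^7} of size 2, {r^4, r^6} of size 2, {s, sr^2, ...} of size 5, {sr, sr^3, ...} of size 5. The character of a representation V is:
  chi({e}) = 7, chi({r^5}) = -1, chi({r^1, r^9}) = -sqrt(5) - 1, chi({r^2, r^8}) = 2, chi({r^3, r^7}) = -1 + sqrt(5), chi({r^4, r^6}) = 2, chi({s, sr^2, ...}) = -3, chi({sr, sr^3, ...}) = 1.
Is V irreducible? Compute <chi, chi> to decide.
Not irreducible (reducible): <chi, chi> = 7 > 1.

Proof sketch: <chi, chi> = (1/|G|) sum_C |C| * |chi(C)|^2 = (1/20)[1*|7|^2 + 1*|-1|^2 + 2*|-sqrt(5) - 1|^2 + 2*|2|^2 + 2*|-1 + sqrt(5)|^2 + 2*|2|^2 + 5*|-3|^2 + 5*|1|^2]
  = (1/20)[(49) + (1) + (4*sqrt(5) + 12) + (8) + (12 - 4*sqrt(5)) + (8) + (45) + (5)] = 140/20 = 7.
A character is irreducible iff <chi, chi> = 1, so this representation is reducible.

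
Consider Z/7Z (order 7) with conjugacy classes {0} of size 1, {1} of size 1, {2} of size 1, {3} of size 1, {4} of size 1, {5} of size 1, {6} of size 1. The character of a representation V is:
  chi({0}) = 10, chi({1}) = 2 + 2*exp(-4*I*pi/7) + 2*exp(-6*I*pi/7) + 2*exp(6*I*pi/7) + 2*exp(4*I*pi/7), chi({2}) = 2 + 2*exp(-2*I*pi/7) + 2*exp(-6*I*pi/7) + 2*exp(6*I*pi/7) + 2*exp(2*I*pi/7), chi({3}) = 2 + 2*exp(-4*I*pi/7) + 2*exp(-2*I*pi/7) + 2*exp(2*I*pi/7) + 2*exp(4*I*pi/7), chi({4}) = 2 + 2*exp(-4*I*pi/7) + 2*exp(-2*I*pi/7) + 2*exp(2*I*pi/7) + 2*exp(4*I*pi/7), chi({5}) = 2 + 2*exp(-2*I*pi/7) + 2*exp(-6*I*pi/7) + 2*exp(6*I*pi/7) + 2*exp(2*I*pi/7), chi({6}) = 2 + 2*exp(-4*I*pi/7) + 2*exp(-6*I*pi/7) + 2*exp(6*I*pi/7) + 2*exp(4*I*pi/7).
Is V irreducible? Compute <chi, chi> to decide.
Not irreducible (reducible): <chi, chi> = 20 > 1.

Working: <chi, chi> = (1/|G|) sum_C |C| * |chi(C)|^2 = (1/7)[1*|10|^2 + 1*|2 + 2*exp(-4*I*pi/7) + 2*exp(-6*I*pi/7) + 2*exp(6*I*pi/7) + 2*exp(4*I*pi/7)|^2 + 1*|2 + 2*exp(-2*I*pi/7) + 2*exp(-6*I*pi/7) + 2*exp(6*I*pi/7) + 2*exp(2*I*pi/7)|^2 + 1*|2 + 2*exp(-4*I*pi/7) + 2*exp(-2*I*pi/7) + 2*exp(2*I*pi/7) + 2*exp(4*I*pi/7)|^2 + 1*|2 + 2*exp(-4*I*pi/7) + 2*exp(-2*I*pi/7) + 2*exp(2*I*pi/7) + 2*exp(4*I*pi/7)|^2 + 1*|2 + 2*exp(-2*I*pi/7) + 2*exp(-6*I*pi/7) + 2*exp(6*I*pi/7) + 2*exp(2*I*pi/7)|^2 + 1*|2 + 2*exp(-4*I*pi/7) + 2*exp(-6*I*pi/7) + 2*exp(6*I*pi/7) + 2*exp(4*I*pi/7)|^2]
  = (1/7)[(100) + (20 + 16*exp(-4*I*pi/7) + 12*exp(-2*I*pi/7) + 12*exp(-6*I*pi/7) + 12*exp(6*I*pi/7) + 12*exp(2*I*pi/7) + 16*exp(4*I*pi/7)) + (20 + 12*exp(-4*I*pi/7) + 12*exp(-2*I*pi/7) + 16*exp(-6*I*pi/7) + 16*exp(6*I*pi/7) + 12*exp(2*I*pi/7) + 12*exp(4*I*pi/7)) + (20 + 16*exp(-2*I*pi/7) + 12*exp(-4*I*pi/7) + 12*exp(-6*I*pi/7) + 12*exp(6*I*pi/7) + 12*exp(4*I*pi/7) + 16*exp(2*I*pi/7)) + (20 + 16*exp(-2*I*pi/7) + 12*exp(-4*I*pi/7) + 12*exp(-6*I*pi/7) + 12*exp(6*I*pi/7) + 12*exp(4*I*pi/7) + 16*exp(2*I*pi/7)) + (20 + 12*exp(-4*I*pi/7) + 12*exp(-2*I*pi/7) + 16*exp(-6*I*pi/7) + 16*exp(6*I*pi/7) + 12*exp(2*I*pi/7) + 12*exp(4*I*pi/7)) + (20 + 16*exp(-4*I*pi/7) + 12*exp(-2*I*pi/7) + 12*exp(-6*I*pi/7) + 12*exp(6*I*pi/7) + 12*exp(2*I*pi/7) + 16*exp(4*I*pi/7))] = 140/7 = 20.
(Exp terms are combined using exp(i*s)*conj(exp(i*t)) = exp(i*(s-t)), and sums of them are collapsed using the identity that for every m > 1 the m distinct m-th roots of unity sum to 0, e.g. 1 + exp(2*I*pi/3) + exp(-2*I*pi/3) = 0.)
A character is irreducible iff <chi, chi> = 1, so this representation is reducible.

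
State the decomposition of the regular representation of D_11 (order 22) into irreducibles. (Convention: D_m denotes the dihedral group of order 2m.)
Each irreducible V_i of dimension d_i appears with multiplicity d_i, i.e. rho_reg = (direct sum over all irreducibles V_i) d_i V_i. The irreducible dimensions for D_11 are 1, 1, 2, 2, 2, 2, 2: 2 irreducibles of dimension 1, each with multiplicity 1; 5 irreducibles of dimension 2, each with multiplicity 2. Total dimension 2*1*1 + 5*2*2 = 22 = |G|.

Why: General theorem: in the regular representation of a finite group G, each irreducible appears with multiplicity equal to its dimension. Check: dim(rho_reg) = sum d_i^2 = 1 + 1 + 4 + 4 + 4 + 4 + 4 = 22 = |G|.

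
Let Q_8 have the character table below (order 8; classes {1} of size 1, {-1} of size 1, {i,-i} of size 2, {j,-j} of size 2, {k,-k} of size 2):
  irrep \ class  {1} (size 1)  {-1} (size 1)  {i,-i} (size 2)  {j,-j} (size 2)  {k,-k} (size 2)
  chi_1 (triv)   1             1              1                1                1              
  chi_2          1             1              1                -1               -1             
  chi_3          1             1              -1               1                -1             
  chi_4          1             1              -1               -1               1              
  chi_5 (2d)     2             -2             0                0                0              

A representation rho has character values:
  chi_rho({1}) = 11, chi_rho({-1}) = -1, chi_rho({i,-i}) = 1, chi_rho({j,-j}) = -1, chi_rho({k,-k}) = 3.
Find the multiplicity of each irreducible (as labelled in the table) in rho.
Multiplicities: chi_1: 2, chi_2: 1, chi_3: 0, chi_4: 2, chi_5: 3.

Argument: Use <chi_rho, chi> = (1/|G|) sum_C |C| * chi_rho(C) * conj(chi(C)) with |G| = 8 for each irreducible chi in the table:
  <chi_rho, chi_1> = (1/8)[1*(11)*conj(1) + 1*(-1)*conj(1) + 2*(1)*conj(1) + 2*(-1)*conj(1) + 2*(3)*conj(1)]
      = (1/8)[(11) + (-1) + (2) + (-2) + (6)] = 16/8 = 2
  <chi_rho, chi_2> = (1/8)[1*(11)*conj(1) + 1*(-1)*conj(1) + 2*(1)*conj(1) + 2*(-1)*conj(-1) + 2*(3)*conj(-1)]
      = (1/8)[(11) + (-1) + (2) + (2) + (-6)] = 8/8 = 1
  <chi_rho, chi_3> = (1/8)[1*(11)*conj(1) + 1*(-1)*conj(1) + 2*(1)*conj(-1) + 2*(-1)*conj(1) + 2*(3)*conj(-1)]
      = (1/8)[(11) + (-1) + (-2) + (-2) + (-6)] = 0/8 = 0
  <chi_rho, chi_4> = (1/8)[1*(11)*conj(1) + 1*(-1)*conj(1) + 2*(1)*conj(-1) + 2*(-1)*conj(-1) + 2*(3)*conj(1)]
      = (1/8)[(11) + (-1) + (-2) + (2) + (6)] = 16/8 = 2
  <chi_rho, chi_5> = (1/8)[1*(11)*conj(2) + 1*(-1)*conj(-2) + 2*(1)*conj(0) + 2*(-1)*conj(0) + 2*(3)*conj(0)]
      = (1/8)[(22) + (2) + (0) + (0) + (0)] = 24/8 = 3
Dimension check: dim(rho) = sum (mult * dim) = 2*1 + 1*1 + 0*1 + 2*1 + 3*2 = 11 = chi_rho(e) = 11.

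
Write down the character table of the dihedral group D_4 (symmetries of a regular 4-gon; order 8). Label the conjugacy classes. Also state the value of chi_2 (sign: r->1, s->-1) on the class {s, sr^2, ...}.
Conjugacy classes: {e} of size 1, {r^2} of size 1, {r^1, r^3} of size 2, {s, sr^2, ...} of size 2, {sr, sr^3, ...} of size 2.
Character table:
  irrep \ class              {e} (size 1)  {r^2} (size 1)  {r^1, r^3} (size 2)  {s, sr^2, ...} (size 2)  {sr, sr^3, ...} (size 2)
  chi_1 (triv)               1             1               1                    1                        1                       
  chi_2 (sign: r->1, s->-1)  1             1               1                    -1                       -1                      
  chi_3 (r->-1, s->1)        1             1               -1                   1                        -1                      
  chi_4 (r->-1, s->-1)       1             1               -1                   -1                       1                       
  chi_5 (2d, j=1)            2             -2              0                    0                        0                       

Spot check: chi_2 (sign: r->1, s->-1) on {s, sr^2, ...} = -1.

Working: D_4 has order 2*4 = 8 with 5 conjugacy classes, hence 5 irreducibles. Sum of squared dims 1 + 1 + 1 + 1 + 4 = 8 = |G|. Linear characters come from the abelianisation; the 2-dimensional irreps have character r^k -> 2*cos(2*pi*j*k/4), reflections -> 0.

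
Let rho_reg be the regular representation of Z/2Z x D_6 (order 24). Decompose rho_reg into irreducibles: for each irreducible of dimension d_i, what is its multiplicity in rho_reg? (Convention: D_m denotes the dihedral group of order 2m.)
Each irreducible V_i of dimension d_i appears with multiplicity d_i, i.e. rho_reg = (direct sum over all irreducibles V_i) d_i V_i. The irreducible dimensions for Z/2Z x D_6 are 1, 1, 1, 1, 1, 1, 1, 1, 2, 2, 2, 2: 8 irreducibles of dimension 1, each with multiplicity 1; 4 irreducibles of dimension 2, each with multiplicity 2. Total dimension 8*1*1 + 4*2*2 = 24 = |G|.

General theorem: in the regular representation of a finite group G, each irreducible appears with multiplicity equal to its dimension. Check: dim(rho_reg) = sum d_i^2 = 1 + 1 + 1 + 1 + 1 + 1 + 1 + 1 + 4 + 4 + 4 + 4 = 24 = |G|.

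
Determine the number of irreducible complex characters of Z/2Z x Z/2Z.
4

Why: The number of irreducible complex representations of a finite group equals its number of conjugacy classes. Z/2Z x Z/2Z is abelian of order 4, so every element is its own conjugacy class: 4 classes, so Z/2Z x Z/2Z (order 4) has exactly 4 irreducible complex representations.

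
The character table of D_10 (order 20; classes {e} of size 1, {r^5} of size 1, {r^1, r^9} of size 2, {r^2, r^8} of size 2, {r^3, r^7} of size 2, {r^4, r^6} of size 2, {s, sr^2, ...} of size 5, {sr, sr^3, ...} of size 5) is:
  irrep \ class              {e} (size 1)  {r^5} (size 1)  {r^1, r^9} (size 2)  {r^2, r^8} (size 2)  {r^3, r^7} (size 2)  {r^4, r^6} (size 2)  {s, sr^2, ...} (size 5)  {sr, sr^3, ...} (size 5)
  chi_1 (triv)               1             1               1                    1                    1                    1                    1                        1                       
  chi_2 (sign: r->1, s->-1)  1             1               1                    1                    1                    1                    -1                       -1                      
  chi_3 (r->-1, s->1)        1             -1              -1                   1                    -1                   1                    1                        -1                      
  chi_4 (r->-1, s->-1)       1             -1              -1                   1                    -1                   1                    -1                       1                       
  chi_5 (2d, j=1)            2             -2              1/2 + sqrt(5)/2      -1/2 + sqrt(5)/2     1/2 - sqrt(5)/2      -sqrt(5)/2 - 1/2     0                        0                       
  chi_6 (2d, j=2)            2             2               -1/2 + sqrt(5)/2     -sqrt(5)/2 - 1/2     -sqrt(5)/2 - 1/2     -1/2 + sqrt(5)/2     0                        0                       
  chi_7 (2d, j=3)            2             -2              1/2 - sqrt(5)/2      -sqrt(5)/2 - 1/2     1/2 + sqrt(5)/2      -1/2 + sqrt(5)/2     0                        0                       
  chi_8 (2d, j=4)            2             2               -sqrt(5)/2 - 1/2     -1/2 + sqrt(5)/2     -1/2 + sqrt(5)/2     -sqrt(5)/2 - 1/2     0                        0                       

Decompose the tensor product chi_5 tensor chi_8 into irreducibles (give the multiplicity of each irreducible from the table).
chi_5 tensor chi_8 = chi_3 + chi_4 + chi_7 (all other irreducibles have multiplicity 0).

Justification: The character of a tensor product is the pointwise product (chi_5 * chi_8)(C) = chi_5(C) * chi_8(C):
  {e}: (2)*(2), {r^5}: (-2)*(2), {r^1, r^9}: (1/2 + sqrt(5)/2)*(-sqrt(5)/2 - 1/2), {r^2, r^8}: (-1/2 + sqrt(5)/2)*(-1/2 + sqrt(5)/2), {r^3, r^7}: (1/2 - sqrt(5)/2)*(-1/2 + sqrt(5)/2), {r^4, r^6}: (-sqrt(5)/2 - 1/2)*(-sqrt(5)/2 - 1/2), {s, sr^2, ...}: (0)*(0), {sr, sr^3, ...}: (0)*(0)
so (chi_5 * chi_8) takes values
  {e} -> 4, {r^5} -> -4, {r^1, r^9} -> -3/2 - sqrt(5)/2, {r^2, r^8} -> 3/2 - sqrt(5)/2, {r^3, r^7} -> -3/2 + sqrt(5)/2, {r^4, r^6} -> sqrt(5)/2 + 3/2, {s, sr^2, ...} -> 0, {sr, sr^3, ...} -> 0.
Now take the inner product of this character with each irreducible chi from the table, <chi_5*chi_8, chi> = (1/20) sum_C |C| (chi_5*chi_8)(C) conj(chi(C)):
  <chi_5*chi_8, chi_1> = (1/20)[1*(4)*conj(1) + 1*(-4)*conj(1) + 2*(-3/2 - sqrt(5)/2)*conj(1) + 2*(3/2 - sqrt(5)/2)*conj(1) + 2*(-3/2 + sqrt(5)/2)*conj(1) + 2*(sqrt(5)/2 + 3/2)*conj(1) + 5*(0)*conj(1) + 5*(0)*conj(1)]
      = (1/20)[(4) + (-4) + (-3 - sqrt(5)) + (3 - sqrt(5)) + (-3 + sqrt(5)) + (sqrt(5) + 3) + (0) + (0)] = 0/20 = 0
  <chi_5*chi_8, chi_2> = (1/20)[1*(4)*conj(1) + 1*(-4)*conj(1) + 2*(-3/2 - sqrt(5)/2)*conj(1) + 2*(3/2 - sqrt(5)/2)*conj(1) + 2*(-3/2 + sqrt(5)/2)*conj(1) + 2*(sqrt(5)/2 + 3/2)*conj(1) + 5*(0)*conj(-1) + 5*(0)*conj(-1)]
      = (1/20)[(4) + (-4) + (-3 - sqrt(5)) + (3 - sqrt(5)) + (-3 + sqrt(5)) + (sqrt(5) + 3) + (0) + (0)] = 0/20 = 0
  <chi_5*chi_8, chi_3> = (1/20)[1*(4)*conj(1) + 1*(-4)*conj(-1) + 2*(-3/2 - sqrt(5)/2)*conj(-1) + 2*(3/2 - sqrt(5)/2)*conj(1) + 2*(-3/2 + sqrt(5)/2)*conj(-1) + 2*(sqrt(5)/2 + 3/2)*conj(1) + 5*(0)*conj(1) + 5*(0)*conj(-1)]
      = (1/20)[(4) + (4) + (sqrt(5) + 3) + (3 - sqrt(5)) + (3 - sqrt(5)) + (sqrt(5) + 3) + (0) + (0)] = 20/20 = 1
  <chi_5*chi_8, chi_4> = (1/20)[1*(4)*conj(1) + 1*(-4)*conj(-1) + 2*(-3/2 - sqrt(5)/2)*conj(-1) + 2*(3/2 - sqrt(5)/2)*conj(1) + 2*(-3/2 + sqrt(5)/2)*conj(-1) + 2*(sqrt(5)/2 + 3/2)*conj(1) + 5*(0)*conj(-1) + 5*(0)*conj(1)]
      = (1/20)[(4) + (4) + (sqrt(5) + 3) + (3 - sqrt(5)) + (3 - sqrt(5)) + (sqrt(5) + 3) + (0) + (0)] = 20/20 = 1
  <chi_5*chi_8, chi_5> = (1/20)[1*(4)*conj(2) + 1*(-4)*conj(-2) + 2*(-3/2 - sqrt(5)/2)*conj(1/2 + sqrt(5)/2) + 2*(3/2 - sqrt(5)/2)*conj(-1/2 + sqrt(5)/2) + 2*(-3/2 + sqrt(5)/2)*conj(1/2 - sqrt(5)/2) + 2*(sqrt(5)/2 + 3/2)*conj(-sqrt(5)/2 - 1/2) + 5*(0)*conj(0) + 5*(0)*conj(0)]
      = (1/20)[(8) + (8) + (-2*sqrt(5) - 4) + (-4 + 2*sqrt(5)) + (-4 + 2*sqrt(5)) + (-2*sqrt(5) - 4) + (0) + (0)] = 0/20 = 0
  <chi_5*chi_8, chi_6> = (1/20)[1*(4)*conj(2) + 1*(-4)*conj(2) + 2*(-3/2 - sqrt(5)/2)*conj(-1/2 + sqrt(5)/2) + 2*(3/2 - sqrt(5)/2)*conj(-sqrt(5)/2 - 1/2) + 2*(-3/2 + sqrt(5)/2)*conj(-sqrt(5)/2 - 1/2) + 2*(sqrt(5)/2 + 3/2)*conj(-1/2 + sqrt(5)/2) + 5*(0)*conj(0) + 5*(0)*conj(0)]
      = (1/20)[(8) + (-8) + (-sqrt(5) - 1) + (1 - sqrt(5)) + (-1 + sqrt(5)) + (1 + sqrt(5)) + (0) + (0)] = 0/20 = 0
  <chi_5*chi_8, chi_7> = (1/20)[1*(4)*conj(2) + 1*(-4)*conj(-2) + 2*(-3/2 - sqrt(5)/2)*conj(1/2 - sqrt(5)/2) + 2*(3/2 - sqrt(5)/2)*conj(-sqrt(5)/2 - 1/2) + 2*(-3/2 + sqrt(5)/2)*conj(1/2 + sqrt(5)/2) + 2*(sqrt(5)/2 + 3/2)*conj(-1/2 + sqrt(5)/2) + 5*(0)*conj(0) + 5*(0)*conj(0)]
      = (1/20)[(8) + (8) + (1 + sqrt(5)) + (1 - sqrt(5)) + (1 - sqrt(5)) + (1 + sqrt(5)) + (0) + (0)] = 20/20 = 1
  <chi_5*chi_8, chi_8> = (1/20)[1*(4)*conj(2) + 1*(-4)*conj(2) + 2*(-3/2 - sqrt(5)/2)*conj(-sqrt(5)/2 - 1/2) + 2*(3/2 - sqrt(5)/2)*conj(-1/2 + sqrt(5)/2) + 2*(-3/2 + sqrt(5)/2)*conj(-1/2 + sqrt(5)/2) + 2*(sqrt(5)/2 + 3/2)*conj(-sqrt(5)/2 - 1/2) + 5*(0)*conj(0) + 5*(0)*conj(0)]
      = (1/20)[(8) + (-8) + (4 + 2*sqrt(5)) + (-4 + 2*sqrt(5)) + (4 - 2*sqrt(5)) + (-2*sqrt(5) - 4) + (0) + (0)] = 0/20 = 0
Hence the multiplicities are chi_3: 1, chi_4: 1, chi_7: 1. Dimension check: dim(chi_5)*dim(chi_8) = 2*2 = 4 and sum (mult * dim) = 1*1 + 1*1 + 1*2 = 4.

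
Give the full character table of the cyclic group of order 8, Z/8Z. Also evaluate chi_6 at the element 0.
Character table of Z/8Z (irreps indexed chi_0,...,chi_7 with chi_k(m) = zeta_8^(k*m), zeta_8 = exp(2*pi*i/8)):
  irrep \ class  {0} (size 1)  {1} (size 1)    {2} (size 1)  {3} (size 1)    {4} (size 1)  {5} (size 1)    {6} (size 1)  {7} (size 1)  
  chi_0          1             1               1             1               1             1               1             1             
  chi_1          1             exp(I*pi/4)     I             exp(3*I*pi/4)   -1            exp(-3*I*pi/4)  -I            exp(-I*pi/4)  
  chi_2          1             I               -1            -I              1             I               -1            -I            
  chi_3          1             exp(3*I*pi/4)   -I            exp(I*pi/4)     -1            exp(-I*pi/4)    I             exp(-3*I*pi/4)
  chi_4          1             -1              1             -1              1             -1              1             -1            
  chi_5          1             exp(-3*I*pi/4)  I             exp(-I*pi/4)    -1            exp(I*pi/4)     -I            exp(3*I*pi/4) 
  chi_6          1             -I              -1            I               1             -I              -1            I             
  chi_7          1             exp(-I*pi/4)    -I            exp(-3*I*pi/4)  -1            exp(3*I*pi/4)   I             exp(I*pi/4)   

Spot check: chi_6(0) = zeta_8^(6*0) = zeta_8^0 = 1.

Derivation: Z/8Z is abelian, so all 8 irreducible complex representations are 1-dimensional. They are given by chi_k(m) = zeta_8^(k*m) for k = 0,...,7. Row orthogonality: sum_m chi_k(m) conj(chi_l(m)) = 8 * [k = l].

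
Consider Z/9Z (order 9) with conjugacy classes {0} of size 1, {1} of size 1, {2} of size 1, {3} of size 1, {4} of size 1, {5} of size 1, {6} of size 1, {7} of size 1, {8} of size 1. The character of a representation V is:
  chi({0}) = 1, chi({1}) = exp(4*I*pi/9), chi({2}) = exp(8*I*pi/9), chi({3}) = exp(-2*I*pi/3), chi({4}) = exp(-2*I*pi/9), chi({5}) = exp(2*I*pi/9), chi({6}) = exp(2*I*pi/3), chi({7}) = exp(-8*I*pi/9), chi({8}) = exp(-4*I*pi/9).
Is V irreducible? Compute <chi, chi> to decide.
Irreducible: <chi, chi> = 1.

Reasoning: <chi, chi> = (1/|G|) sum_C |C| * |chi(C)|^2 = (1/9)[1*|1|^2 + 1*|exp(4*I*pi/9)|^2 + 1*|exp(8*I*pi/9)|^2 + 1*|exp(-2*I*pi/3)|^2 + 1*|exp(-2*I*pi/9)|^2 + 1*|exp(2*I*pi/9)|^2 + 1*|exp(2*I*pi/3)|^2 + 1*|exp(-8*I*pi/9)|^2 + 1*|exp(-4*I*pi/9)|^2]
  = (1/9)[(1) + (1) + (1) + (1) + (1) + (1) + (1) + (1) + (1)] = 9/9 = 1.
(Exp terms are combined using exp(i*s)*conj(exp(i*t)) = exp(i*(s-t)), and sums of them are collapsed using the identity that for every m > 1 the m distinct m-th roots of unity sum to 0, e.g. 1 + exp(2*I*pi/3) + exp(-2*I*pi/3) = 0.)
A character is irreducible iff <chi, chi> = 1, so this representation is irreducible.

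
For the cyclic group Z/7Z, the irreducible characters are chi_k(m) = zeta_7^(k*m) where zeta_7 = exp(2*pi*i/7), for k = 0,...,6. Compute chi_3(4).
chi_3(4) = zeta_7^12 = exp(-4*I*pi/7)

Working: chi_3(4) = zeta_7^(3*4) = zeta_7^12. Since zeta_7^7 = 1, this equals zeta_7^5 = exp(2*pi*i*5/7) = exp(-4*I*pi/7).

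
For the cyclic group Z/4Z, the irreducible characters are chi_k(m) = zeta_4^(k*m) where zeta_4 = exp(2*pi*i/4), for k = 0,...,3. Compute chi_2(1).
chi_2(1) = zeta_4^2 = -1

Proof sketch: chi_2(1) = zeta_4^(2*1) = zeta_4^2. Since zeta_4^4 = 1, this equals zeta_4^2 = exp(2*pi*i*2/4) = -1.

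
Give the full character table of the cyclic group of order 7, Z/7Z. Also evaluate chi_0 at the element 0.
Character table of Z/7Z (irreps indexed chi_0,...,chi_6 with chi_k(m) = zeta_7^(k*m), zeta_7 = exp(2*pi*i/7)):
  irrep \ class  {0} (size 1)  {1} (size 1)    {2} (size 1)    {3} (size 1)    {4} (size 1)    {5} (size 1)    {6} (size 1)  
  chi_0          1             1               1               1               1               1               1             
  chi_1          1             exp(2*I*pi/7)   exp(4*I*pi/7)   exp(6*I*pi/7)   exp(-6*I*pi/7)  exp(-4*I*pi/7)  exp(-2*I*pi/7)
  chi_2          1             exp(4*I*pi/7)   exp(-6*I*pi/7)  exp(-2*I*pi/7)  exp(2*I*pi/7)   exp(6*I*pi/7)   exp(-4*I*pi/7)
  chi_3          1             exp(6*I*pi/7)   exp(-2*I*pi/7)  exp(4*I*pi/7)   exp(-4*I*pi/7)  exp(2*I*pi/7)   exp(-6*I*pi/7)
  chi_4          1             exp(-6*I*pi/7)  exp(2*I*pi/7)   exp(-4*I*pi/7)  exp(4*I*pi/7)   exp(-2*I*pi/7)  exp(6*I*pi/7) 
  chi_5          1             exp(-4*I*pi/7)  exp(6*I*pi/7)   exp(2*I*pi/7)   exp(-2*I*pi/7)  exp(-6*I*pi/7)  exp(4*I*pi/7) 
  chi_6          1             exp(-2*I*pi/7)  exp(-4*I*pi/7)  exp(-6*I*pi/7)  exp(6*I*pi/7)   exp(4*I*pi/7)   exp(2*I*pi/7) 

Spot check: chi_0(0) = zeta_7^(0*0) = zeta_7^0 = 1.

Z/7Z is abelian, so all 7 irreducible complex representations are 1-dimensional. They are given by chi_k(m) = zeta_7^(k*m) for k = 0,...,6. Row orthogonality: sum_m chi_k(m) conj(chi_l(m)) = 7 * [k = l].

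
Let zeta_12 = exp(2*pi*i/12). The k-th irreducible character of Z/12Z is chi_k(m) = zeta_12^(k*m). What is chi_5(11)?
chi_5(11) = zeta_12^55 = exp(-5*I*pi/6)

Why: chi_5(11) = zeta_12^(5*11) = zeta_12^55. Since zeta_12^12 = 1, this equals zeta_12^7 = exp(2*pi*i*7/12) = exp(-5*I*pi/6).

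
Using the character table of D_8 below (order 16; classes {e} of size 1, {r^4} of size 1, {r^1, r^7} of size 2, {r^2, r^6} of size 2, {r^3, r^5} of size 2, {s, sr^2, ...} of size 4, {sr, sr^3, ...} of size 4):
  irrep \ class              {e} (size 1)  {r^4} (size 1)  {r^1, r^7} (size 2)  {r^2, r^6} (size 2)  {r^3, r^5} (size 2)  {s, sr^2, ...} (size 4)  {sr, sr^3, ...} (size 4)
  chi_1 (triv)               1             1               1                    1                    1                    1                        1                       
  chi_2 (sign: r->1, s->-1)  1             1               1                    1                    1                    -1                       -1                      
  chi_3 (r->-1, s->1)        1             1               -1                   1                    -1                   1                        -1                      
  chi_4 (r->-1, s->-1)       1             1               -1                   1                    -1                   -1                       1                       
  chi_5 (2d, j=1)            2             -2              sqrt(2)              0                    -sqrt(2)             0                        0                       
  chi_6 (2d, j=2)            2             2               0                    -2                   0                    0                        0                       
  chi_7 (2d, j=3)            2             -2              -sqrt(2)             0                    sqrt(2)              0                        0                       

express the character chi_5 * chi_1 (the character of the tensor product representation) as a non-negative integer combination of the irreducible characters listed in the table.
chi_5 tensor chi_1 = chi_5 (all other irreducibles have multiplicity 0).

Working: The character of a tensor product is the pointwise product (chi_5 * chi_1)(C) = chi_5(C) * chi_1(C):
  {e}: (2)*(1), {r^4}: (-2)*(1), {r^1, r^7}: (sqrt(2))*(1), {r^2, r^6}: (0)*(1), {r^3, r^5}: (-sqrt(2))*(1), {s, sr^2, ...}: (0)*(1), {sr, sr^3, ...}: (0)*(1)
so (chi_5 * chi_1) takes values
  {e} -> 2, {r^4} -> -2, {r^1, r^7} -> sqrt(2), {r^2, r^6} -> 0, {r^3, r^5} -> -sqrt(2), {s, sr^2, ...} -> 0, {sr, sr^3, ...} -> 0.
Now take the inner product of this character with each irreducible chi from the table, <chi_5*chi_1, chi> = (1/16) sum_C |C| (chi_5*chi_1)(C) conj(chi(C)):
  <chi_5*chi_1, chi_1> = (1/16)[1*(2)*conj(1) + 1*(-2)*conj(1) + 2*(sqrt(2))*conj(1) + 2*(0)*conj(1) + 2*(-sqrt(2))*conj(1) + 4*(0)*conj(1) + 4*(0)*conj(1)]
      = (1/16)[(2) + (-2) + (2*sqrt(2)) + (0) + (-2*sqrt(2)) + (0) + (0)] = 0/16 = 0
  <chi_5*chi_1, chi_2> = (1/16)[1*(2)*conj(1) + 1*(-2)*conj(1) + 2*(sqrt(2))*conj(1) + 2*(0)*conj(1) + 2*(-sqrt(2))*conj(1) + 4*(0)*conj(-1) + 4*(0)*conj(-1)]
      = (1/16)[(2) + (-2) + (2*sqrt(2)) + (0) + (-2*sqrt(2)) + (0) + (0)] = 0/16 = 0
  <chi_5*chi_1, chi_3> = (1/16)[1*(2)*conj(1) + 1*(-2)*conj(1) + 2*(sqrt(2))*conj(-1) + 2*(0)*conj(1) + 2*(-sqrt(2))*conj(-1) + 4*(0)*conj(1) + 4*(0)*conj(-1)]
      = (1/16)[(2) + (-2) + (-2*sqrt(2)) + (0) + (2*sqrt(2)) + (0) + (0)] = 0/16 = 0
  <chi_5*chi_1, chi_4> = (1/16)[1*(2)*conj(1) + 1*(-2)*conj(1) + 2*(sqrt(2))*conj(-1) + 2*(0)*conj(1) + 2*(-sqrt(2))*conj(-1) + 4*(0)*conj(-1) + 4*(0)*conj(1)]
      = (1/16)[(2) + (-2) + (-2*sqrt(2)) + (0) + (2*sqrt(2)) + (0) + (0)] = 0/16 = 0
  <chi_5*chi_1, chi_5> = (1/16)[1*(2)*conj(2) + 1*(-2)*conj(-2) + 2*(sqrt(2))*conj(sqrt(2)) + 2*(0)*conj(0) + 2*(-sqrt(2))*conj(-sqrt(2)) + 4*(0)*conj(0) + 4*(0)*conj(0)]
      = (1/16)[(4) + (4) + (4) + (0) + (4) + (0) + (0)] = 16/16 = 1
  <chi_5*chi_1, chi_6> = (1/16)[1*(2)*conj(2) + 1*(-2)*conj(2) + 2*(sqrt(2))*conj(0) + 2*(0)*conj(-2) + 2*(-sqrt(2))*conj(0) + 4*(0)*conj(0) + 4*(0)*conj(0)]
      = (1/16)[(4) + (-4) + (0) + (0) + (0) + (0) + (0)] = 0/16 = 0
  <chi_5*chi_1, chi_7> = (1/16)[1*(2)*conj(2) + 1*(-2)*conj(-2) + 2*(sqrt(2))*conj(-sqrt(2)) + 2*(0)*conj(0) + 2*(-sqrt(2))*conj(sqrt(2)) + 4*(0)*conj(0) + 4*(0)*conj(0)]
      = (1/16)[(4) + (4) + (-4) + (0) + (-4) + (0) + (0)] = 0/16 = 0
Hence the multiplicities are chi_5: 1. Dimension check: dim(chi_5)*dim(chi_1) = 2*1 = 2 and sum (mult * dim) = 1*2 = 2.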